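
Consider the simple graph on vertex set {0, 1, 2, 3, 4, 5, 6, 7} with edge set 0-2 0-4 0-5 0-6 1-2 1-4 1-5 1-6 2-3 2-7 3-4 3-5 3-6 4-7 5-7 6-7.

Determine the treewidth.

A width-4 tree decomposition is:
Bags: B1 = {0, 2, 4, 5, 6}  B2 = {2, 4, 5, 6, 7}  B3 = {1, 2, 4, 5, 6}  B4 = {2, 3, 4, 5, 6}
Tree: B1–B2, B2–B3, B3–B4
Every bag has size at most 5, so the width is 5 − 1 = 4 and tw(G) ≤ 4. For the lower bound: the 5 vertex sets {0,6}, {4,7}, {1,2}, {5}, {3} are disjoint, each induces a connected subgraph, and every pair is joined by at least one edge of G. Contracting each set to a single vertex therefore yields K_{5} as a minor, and since treewidth is minor-monotone, tw(G) ≥ tw(K_{5}) = 4. Hence tw(G) = 4 exactly.

4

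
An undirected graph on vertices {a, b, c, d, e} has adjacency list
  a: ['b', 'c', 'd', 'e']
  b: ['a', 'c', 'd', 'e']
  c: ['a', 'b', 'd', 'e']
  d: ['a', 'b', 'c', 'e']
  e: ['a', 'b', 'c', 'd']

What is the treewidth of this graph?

A width-4 tree decomposition is:
Bags: B1 = {a, b, c, d, e}
Tree: (single bag)
With just one bag of size 5, the width is 5 − 1 = 4, so tw(G) ≤ 4. Conversely, {a, b, c, d, e} is a clique of size 5, and the vertices of any clique must share a bag in every tree decomposition; so some bag has ≥ 5 vertices and tw(G) ≥ 4. Combining the bounds, tw(G) = 4.

4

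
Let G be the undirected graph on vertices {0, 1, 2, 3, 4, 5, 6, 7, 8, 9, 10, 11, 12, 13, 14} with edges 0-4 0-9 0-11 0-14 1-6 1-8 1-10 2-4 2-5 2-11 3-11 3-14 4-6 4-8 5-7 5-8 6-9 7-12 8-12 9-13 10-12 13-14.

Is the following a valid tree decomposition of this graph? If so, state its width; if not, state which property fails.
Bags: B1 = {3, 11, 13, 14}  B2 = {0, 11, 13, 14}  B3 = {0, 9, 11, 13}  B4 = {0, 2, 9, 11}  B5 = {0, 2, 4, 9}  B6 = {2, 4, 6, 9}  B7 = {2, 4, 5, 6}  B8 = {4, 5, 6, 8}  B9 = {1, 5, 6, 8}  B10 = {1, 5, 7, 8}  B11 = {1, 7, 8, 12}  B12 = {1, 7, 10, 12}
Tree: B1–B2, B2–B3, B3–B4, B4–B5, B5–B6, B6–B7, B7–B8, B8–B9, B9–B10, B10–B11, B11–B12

Checking the three conditions: (i) the bags cover all of {0, 1, 2, 3, 4, 5, 6, 7, 8, 9, 10, 11, 12, 13, 14}; (ii) for each edge, some bag contains both endpoints; (iii) the bags containing any fixed vertex form a subtree. All hold, so the decomposition is valid with width 4 − 1 = 3.

Yes; width 3.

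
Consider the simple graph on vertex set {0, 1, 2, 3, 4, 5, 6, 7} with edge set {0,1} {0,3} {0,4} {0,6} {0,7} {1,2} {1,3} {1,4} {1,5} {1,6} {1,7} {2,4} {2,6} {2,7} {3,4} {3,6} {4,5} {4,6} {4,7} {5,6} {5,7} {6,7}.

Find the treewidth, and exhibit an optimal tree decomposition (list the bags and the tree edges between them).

Treewidth 4.
One such decomposition:
Bags: B1 = {0, 1, 3, 4, 6}  B2 = {0, 1, 4, 6, 7}  B3 = {1, 2, 4, 6, 7}  B4 = {1, 4, 5, 6, 7}
Tree: B1–B2, B2–B3, B2–B4

Each bag holds 5 vertices, so the decomposition has width 4, which upper-bounds the treewidth. Conversely, {0, 1, 3, 4, 6} is a clique of size 5, and the vertices of any clique must share a bag in every tree decomposition; so some bag has ≥ 5 vertices and tw(G) ≥ 4. The upper and lower bounds meet at 4, so that is the treewidth.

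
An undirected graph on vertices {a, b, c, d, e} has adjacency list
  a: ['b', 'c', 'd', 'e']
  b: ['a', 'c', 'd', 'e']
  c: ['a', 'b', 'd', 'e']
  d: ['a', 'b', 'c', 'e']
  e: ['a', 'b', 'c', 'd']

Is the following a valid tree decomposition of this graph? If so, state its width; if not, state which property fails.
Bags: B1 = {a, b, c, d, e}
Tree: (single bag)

Vertex coverage: the bags together contain {a, b, c, d, e}, the full vertex set. Edge coverage: each edge of G has both endpoints in at least one bag. Running intersection: for every vertex, the bags containing it form a connected subtree. All three properties hold, so this is a valid tree decomposition of width max|bag| − 1 = 4, and hence tw(G) ≤ 4.

Yes; width 4.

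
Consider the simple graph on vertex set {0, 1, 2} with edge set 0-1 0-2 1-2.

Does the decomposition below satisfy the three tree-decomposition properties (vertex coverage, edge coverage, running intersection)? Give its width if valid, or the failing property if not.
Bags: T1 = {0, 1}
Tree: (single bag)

No — vertex 2 appears in no bag.

A tree decomposition must satisfy three properties: every vertex lies in some bag; for every edge, both endpoints lie together in some bag; and for every vertex, the bags containing it form a connected subtree. Here vertex 2 appears in no bag, so the decomposition is invalid.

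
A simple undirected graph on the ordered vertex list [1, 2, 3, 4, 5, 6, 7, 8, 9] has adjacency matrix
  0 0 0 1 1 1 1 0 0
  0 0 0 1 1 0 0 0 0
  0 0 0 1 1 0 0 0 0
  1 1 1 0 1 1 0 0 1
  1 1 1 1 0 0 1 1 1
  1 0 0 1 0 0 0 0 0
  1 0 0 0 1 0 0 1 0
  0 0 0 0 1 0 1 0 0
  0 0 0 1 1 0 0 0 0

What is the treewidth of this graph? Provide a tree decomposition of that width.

The largest bag has 3 vertices, giving width 2; this decomposition certifies tw(G) ≤ 2. Conversely, {5, 7, 8} is a clique of size 3, and the vertices of any clique must share a bag in every tree decomposition; so some bag has ≥ 3 vertices and tw(G) ≥ 2. Combining the bounds, tw(G) = 2.

Treewidth 2.
One such decomposition:
Bags: B1 = {1, 5, 7}  B2 = {1, 4, 5}  B3 = {1, 4, 6}  B4 = {5, 7, 8}  B5 = {4, 5, 9}  B6 = {2, 4, 5}  B7 = {3, 4, 5}
Tree: B1–B2, B2–B3, B1–B4, B2–B5, B2–B6, B6–B7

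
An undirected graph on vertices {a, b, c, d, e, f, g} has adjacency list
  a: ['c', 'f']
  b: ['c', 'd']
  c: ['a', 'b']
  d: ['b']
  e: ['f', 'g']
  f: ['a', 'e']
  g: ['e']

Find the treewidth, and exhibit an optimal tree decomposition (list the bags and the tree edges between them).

Treewidth 1.
One such decomposition:
Bags: B1 = {b, d}  B2 = {b, c}  B3 = {a, c}  B4 = {a, f}  B5 = {e, f}  B6 = {e, g}
Tree: B1–B2, B2–B3, B3–B4, B4–B5, B5–B6

The largest bag has 2 vertices, giving width 1; this decomposition certifies tw(G) ≤ 1. Since G has at least one edge (e.g. d–b), it is not an edgeless graph, so tw(G) ≥ 1. The upper and lower bounds meet at 1, so that is the treewidth.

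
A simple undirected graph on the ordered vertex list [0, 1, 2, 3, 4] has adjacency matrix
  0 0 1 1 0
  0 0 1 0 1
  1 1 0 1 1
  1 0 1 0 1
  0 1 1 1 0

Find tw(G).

2

A width-2 tree decomposition is:
Bags: B1 = {1, 2, 4}  B2 = {2, 3, 4}  B3 = {0, 2, 3}
Tree: B1–B2, B2–B3
The largest bag has 3 vertices, giving width 2; this decomposition certifies tw(G) ≤ 2. For the lower bound, the 3 vertices {1, 2, 4} are pairwise adjacent, and any tree decomposition puts a clique entirely inside one bag — forcing width ≥ 2. Therefore the treewidth is 2.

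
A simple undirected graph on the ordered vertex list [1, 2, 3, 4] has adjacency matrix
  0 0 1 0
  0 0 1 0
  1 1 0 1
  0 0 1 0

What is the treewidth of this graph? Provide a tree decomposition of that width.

Every bag has size at most 2, so the width is 2 − 1 = 1 and tw(G) ≤ 1. Since G has at least one edge (e.g. 2–3), it is not an edgeless graph, so tw(G) ≥ 1. The upper and lower bounds meet at 1, so that is the treewidth.

Treewidth 1.
One optimal decomposition is:
Bags: B1 = {2, 3}  B2 = {1, 3}  B3 = {3, 4}
Tree: B1–B2, B2–B3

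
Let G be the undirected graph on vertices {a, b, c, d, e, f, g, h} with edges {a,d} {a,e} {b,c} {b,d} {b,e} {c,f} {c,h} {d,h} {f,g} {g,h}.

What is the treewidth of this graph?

A width-2 tree decomposition is:
Bags: B1 = {f, g, h}  B2 = {c, f, h}  B3 = {c, d, h}  B4 = {b, c, d}  B5 = {a, b, d}  B6 = {a, b, e}
Tree: B1–B2, B2–B3, B3–B4, B4–B5, B5–B6
Every bag has size at most 3, so the width is 3 − 1 = 2 and tw(G) ≤ 2. For the lower bound, G contains the cycle g–f–c–h–g, so G is not a forest; only forests have treewidth ≤ 1, hence tw(G) ≥ 2. The upper and lower bounds meet at 2, so that is the treewidth.

2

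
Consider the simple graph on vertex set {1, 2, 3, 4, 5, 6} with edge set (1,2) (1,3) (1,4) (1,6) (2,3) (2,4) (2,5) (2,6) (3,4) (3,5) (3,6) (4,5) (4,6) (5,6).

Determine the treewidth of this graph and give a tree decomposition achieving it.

Each bag holds 5 vertices, so the decomposition has width 4, which upper-bounds the treewidth. For the lower bound, the 5 vertices {1, 2, 3, 4, 6} are pairwise adjacent, and any tree decomposition puts a clique entirely inside one bag — forcing width ≥ 4. The upper and lower bounds meet at 4, so that is the treewidth.

Treewidth 4.
One such decomposition:
Bags: B1 = {2, 3, 4, 5, 6}  B2 = {1, 2, 3, 4, 6}
Tree: B1–B2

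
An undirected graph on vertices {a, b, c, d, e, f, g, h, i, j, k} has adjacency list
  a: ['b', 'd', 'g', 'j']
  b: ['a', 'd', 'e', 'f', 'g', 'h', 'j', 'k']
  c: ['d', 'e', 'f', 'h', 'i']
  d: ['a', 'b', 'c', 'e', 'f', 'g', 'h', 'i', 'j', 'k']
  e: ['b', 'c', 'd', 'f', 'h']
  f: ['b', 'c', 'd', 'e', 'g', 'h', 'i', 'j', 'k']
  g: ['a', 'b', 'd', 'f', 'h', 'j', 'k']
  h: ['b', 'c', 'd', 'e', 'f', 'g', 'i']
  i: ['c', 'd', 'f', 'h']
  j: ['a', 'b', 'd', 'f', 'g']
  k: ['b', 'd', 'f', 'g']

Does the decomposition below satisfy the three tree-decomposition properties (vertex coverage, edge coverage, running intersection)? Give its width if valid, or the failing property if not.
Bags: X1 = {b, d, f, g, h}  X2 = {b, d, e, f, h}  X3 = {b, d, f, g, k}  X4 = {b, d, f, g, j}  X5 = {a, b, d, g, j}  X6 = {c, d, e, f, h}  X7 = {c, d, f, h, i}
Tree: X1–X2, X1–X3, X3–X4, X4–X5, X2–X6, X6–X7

Checking the three conditions: (i) the bags cover all of {a, b, c, d, e, f, g, h, i, j, k}; (ii) for each edge, some bag contains both endpoints; (iii) the bags containing any fixed vertex form a subtree. All hold, so the decomposition is valid with width 5 − 1 = 4.

Yes; width 4.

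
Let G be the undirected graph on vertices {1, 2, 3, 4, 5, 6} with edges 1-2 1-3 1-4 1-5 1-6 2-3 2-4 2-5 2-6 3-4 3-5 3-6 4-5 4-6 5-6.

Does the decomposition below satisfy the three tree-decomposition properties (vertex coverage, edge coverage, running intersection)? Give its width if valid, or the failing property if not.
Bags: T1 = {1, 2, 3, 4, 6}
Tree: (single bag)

No — vertex 5 appears in no bag.

A tree decomposition must satisfy three properties: every vertex lies in some bag; for every edge, both endpoints lie together in some bag; and for every vertex, the bags containing it form a connected subtree. Here vertex 5 appears in no bag, so the decomposition is invalid.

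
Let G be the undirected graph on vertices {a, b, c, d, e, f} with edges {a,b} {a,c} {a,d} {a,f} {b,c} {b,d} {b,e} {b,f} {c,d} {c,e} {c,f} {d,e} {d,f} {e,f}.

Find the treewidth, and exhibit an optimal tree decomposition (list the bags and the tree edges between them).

Treewidth 4.
One optimal decomposition is:
Bags: B1 = {b, c, d, e, f}  B2 = {a, b, c, d, f}
Tree: B1–B2

The largest bag has 5 vertices, giving width 4; this decomposition certifies tw(G) ≤ 4. For the lower bound, the 5 vertices {b, c, d, e, f} are pairwise adjacent, and any tree decomposition puts a clique entirely inside one bag — forcing width ≥ 4. Therefore the treewidth is 4.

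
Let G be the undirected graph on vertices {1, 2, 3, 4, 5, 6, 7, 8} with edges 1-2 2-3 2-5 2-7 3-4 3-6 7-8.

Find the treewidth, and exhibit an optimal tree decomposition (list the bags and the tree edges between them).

Every bag has size at most 2, so the width is 2 − 1 = 1 and tw(G) ≤ 1. G has an edge, so its treewidth is at least 1. Combining the bounds, tw(G) = 1.

Treewidth 1.
Bags: B1 = {3, 4}  B2 = {2, 3}  B3 = {1, 2}  B4 = {2, 7}  B5 = {2, 5}  B6 = {7, 8}  B7 = {3, 6}
Tree: B1–B2, B2–B3, B2–B4, B4–B5, B4–B6, B1–B7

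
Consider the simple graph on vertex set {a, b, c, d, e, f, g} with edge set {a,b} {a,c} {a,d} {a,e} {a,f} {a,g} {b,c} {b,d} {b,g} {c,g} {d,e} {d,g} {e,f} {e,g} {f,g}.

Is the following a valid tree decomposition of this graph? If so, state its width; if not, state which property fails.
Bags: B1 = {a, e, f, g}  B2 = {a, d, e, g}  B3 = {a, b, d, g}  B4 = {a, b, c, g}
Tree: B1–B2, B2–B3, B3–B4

Yes; width 3.

Checking the three conditions: (i) the bags cover all of {a, b, c, d, e, f, g}; (ii) for each edge, some bag contains both endpoints; (iii) the bags containing any fixed vertex form a subtree. All hold, so the decomposition is valid with width 4 − 1 = 3.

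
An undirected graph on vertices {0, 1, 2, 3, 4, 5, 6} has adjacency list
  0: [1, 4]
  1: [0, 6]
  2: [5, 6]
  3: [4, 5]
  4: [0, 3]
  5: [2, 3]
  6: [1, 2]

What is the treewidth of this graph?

A width-2 tree decomposition is:
Bags: B1 = {0, 1, 4}  B2 = {1, 4, 6}  B3 = {2, 4, 6}  B4 = {2, 4, 5}  B5 = {3, 4, 5}
Tree: B1–B2, B2–B3, B3–B4, B4–B5
Each bag holds 3 vertices, so the decomposition has width 2, which upper-bounds the treewidth. The edges 4–0–1–6–2–5–3–4 form a cycle, so G is not a tree and its treewidth is at least 2. Hence tw(G) = 2 exactly.

2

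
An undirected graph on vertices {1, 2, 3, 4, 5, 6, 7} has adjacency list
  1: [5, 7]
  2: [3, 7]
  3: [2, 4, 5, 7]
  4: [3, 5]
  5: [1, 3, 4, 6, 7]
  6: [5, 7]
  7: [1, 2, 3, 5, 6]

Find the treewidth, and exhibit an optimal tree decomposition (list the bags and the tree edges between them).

The largest bag has 3 vertices, giving width 2; this decomposition certifies tw(G) ≤ 2. Conversely, {2, 3, 7} is a clique of size 3, and the vertices of any clique must share a bag in every tree decomposition; so some bag has ≥ 3 vertices and tw(G) ≥ 2. The upper and lower bounds meet at 2, so that is the treewidth.

Treewidth 2.
Bags: B1 = {3, 5, 7}  B2 = {2, 3, 7}  B3 = {3, 4, 5}  B4 = {5, 6, 7}  B5 = {1, 5, 7}
Tree: B1–B2, B1–B3, B1–B4, B1–B5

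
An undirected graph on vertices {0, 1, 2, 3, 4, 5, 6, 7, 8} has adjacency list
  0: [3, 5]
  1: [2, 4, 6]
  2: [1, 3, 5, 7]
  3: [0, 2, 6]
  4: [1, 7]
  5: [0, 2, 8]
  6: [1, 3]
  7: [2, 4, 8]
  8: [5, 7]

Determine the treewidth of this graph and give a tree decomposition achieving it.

Treewidth 3.
One such decomposition:
Bags: B1 = {1, 4, 7, 8}  B2 = {1, 2, 7, 8}  B3 = {1, 2, 5, 8}  B4 = {1, 2, 5, 6}  B5 = {2, 3, 5, 6}  B6 = {0, 3, 5, 6}
Tree: B1–B2, B2–B3, B3–B4, B4–B5, B5–B6

The largest bag has 4 vertices, giving width 3; this decomposition certifies tw(G) ≤ 3. For the lower bound: the 4 vertex sets {4,7,8}, {1}, {2}, {0,3,5,6} are disjoint, each induces a connected subgraph, and every pair is joined by at least one edge of G. Contracting each set to a single vertex therefore yields K_{4} as a minor, and since treewidth is minor-monotone, tw(G) ≥ tw(K_{4}) = 3. Hence tw(G) = 3 exactly.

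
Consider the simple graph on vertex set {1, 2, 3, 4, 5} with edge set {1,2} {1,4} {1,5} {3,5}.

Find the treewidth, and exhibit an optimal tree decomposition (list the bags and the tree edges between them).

Treewidth 1.
One optimal decomposition is:
Bags: B1 = {1, 4}  B2 = {1, 5}  B3 = {1, 2}  B4 = {3, 5}
Tree: B1–B2, B1–B3, B2–B4

Each bag holds 2 vertices, so the decomposition has width 1, which upper-bounds the treewidth. G has an edge, so its treewidth is at least 1. Hence tw(G) = 1 exactly.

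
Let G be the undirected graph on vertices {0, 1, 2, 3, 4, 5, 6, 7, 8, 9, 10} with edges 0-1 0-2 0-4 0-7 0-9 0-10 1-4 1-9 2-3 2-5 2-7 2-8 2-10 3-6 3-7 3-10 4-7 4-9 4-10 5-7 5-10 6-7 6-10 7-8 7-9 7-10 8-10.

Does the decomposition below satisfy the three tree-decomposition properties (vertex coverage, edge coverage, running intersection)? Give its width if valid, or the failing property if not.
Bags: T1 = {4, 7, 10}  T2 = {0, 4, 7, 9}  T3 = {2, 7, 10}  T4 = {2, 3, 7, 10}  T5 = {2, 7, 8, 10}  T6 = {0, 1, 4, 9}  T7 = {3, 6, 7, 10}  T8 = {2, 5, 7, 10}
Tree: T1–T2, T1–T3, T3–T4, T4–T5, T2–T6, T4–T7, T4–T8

No — edge (0,10) lies in no bag.

A tree decomposition must satisfy three properties: every vertex lies in some bag; for every edge, both endpoints lie together in some bag; and for every vertex, the bags containing it form a connected subtree. Here edge (0,10) lies in no bag, so the decomposition is invalid.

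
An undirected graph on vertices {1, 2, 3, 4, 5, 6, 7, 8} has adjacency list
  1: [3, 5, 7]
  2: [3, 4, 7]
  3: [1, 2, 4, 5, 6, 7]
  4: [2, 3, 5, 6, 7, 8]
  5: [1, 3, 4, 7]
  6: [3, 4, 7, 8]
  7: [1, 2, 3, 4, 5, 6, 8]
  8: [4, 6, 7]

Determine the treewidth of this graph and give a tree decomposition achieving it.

Treewidth 3.
Bags: B1 = {3, 4, 5, 7}  B2 = {2, 3, 4, 7}  B3 = {3, 4, 6, 7}  B4 = {4, 6, 7, 8}  B5 = {1, 3, 5, 7}
Tree: B1–B2, B2–B3, B3–B4, B1–B5

Each bag holds 4 vertices, so the decomposition has width 3, which upper-bounds the treewidth. Conversely, {4, 6, 7, 8} is a clique of size 4, and the vertices of any clique must share a bag in every tree decomposition; so some bag has ≥ 4 vertices and tw(G) ≥ 3. Hence tw(G) = 3 exactly.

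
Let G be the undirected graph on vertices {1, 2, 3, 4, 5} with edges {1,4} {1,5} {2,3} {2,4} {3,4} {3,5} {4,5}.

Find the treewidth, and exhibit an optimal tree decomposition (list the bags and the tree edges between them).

Every bag has size at most 3, so the width is 3 − 1 = 2 and tw(G) ≤ 2. For the lower bound, the 3 vertices {1, 4, 5} are pairwise adjacent, and any tree decomposition puts a clique entirely inside one bag — forcing width ≥ 2. Therefore the treewidth is 2.

Treewidth 2.
One such decomposition:
Bags: B1 = {1, 4, 5}  B2 = {3, 4, 5}  B3 = {2, 3, 4}
Tree: B1–B2, B2–B3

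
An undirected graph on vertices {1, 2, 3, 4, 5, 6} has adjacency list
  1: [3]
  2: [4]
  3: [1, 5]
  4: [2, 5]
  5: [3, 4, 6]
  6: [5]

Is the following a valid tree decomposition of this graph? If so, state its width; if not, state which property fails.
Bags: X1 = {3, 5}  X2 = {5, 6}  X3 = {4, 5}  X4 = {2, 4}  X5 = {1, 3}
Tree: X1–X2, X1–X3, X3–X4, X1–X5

Yes; width 1.

Vertex coverage: the bags together contain {1, 2, 3, 4, 5, 6}, the full vertex set. Edge coverage: each edge of G has both endpoints in at least one bag. Running intersection: for every vertex, the bags containing it form a connected subtree. All three properties hold, so this is a valid tree decomposition of width max|bag| − 1 = 1, and hence tw(G) ≤ 1.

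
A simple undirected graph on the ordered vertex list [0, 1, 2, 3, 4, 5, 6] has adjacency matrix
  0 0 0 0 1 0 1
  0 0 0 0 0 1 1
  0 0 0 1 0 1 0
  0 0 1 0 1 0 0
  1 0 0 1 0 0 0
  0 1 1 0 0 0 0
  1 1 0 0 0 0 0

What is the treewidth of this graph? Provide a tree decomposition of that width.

Treewidth 2.
Bags: B1 = {2, 3, 5}  B2 = {3, 4, 5}  B3 = {0, 4, 5}  B4 = {0, 5, 6}  B5 = {1, 5, 6}
Tree: B1–B2, B2–B3, B3–B4, B4–B5

The largest bag has 3 vertices, giving width 2; this decomposition certifies tw(G) ≤ 2. Since 5–2–3–4–0–6–1–5 is a cycle in G, G is not acyclic. Forests are exactly the graphs of treewidth ≤ 1, so tw(G) ≥ 2. Hence tw(G) = 2 exactly.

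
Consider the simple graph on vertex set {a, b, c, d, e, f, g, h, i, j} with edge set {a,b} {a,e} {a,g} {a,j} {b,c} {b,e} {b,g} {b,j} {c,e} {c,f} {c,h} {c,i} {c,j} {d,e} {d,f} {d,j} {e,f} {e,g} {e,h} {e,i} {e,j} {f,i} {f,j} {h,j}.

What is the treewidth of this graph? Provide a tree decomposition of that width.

Every bag has size at most 4, so the width is 4 − 1 = 3 and tw(G) ≤ 3. For the lower bound, the 4 vertices {a, b, e, g} are pairwise adjacent, and any tree decomposition puts a clique entirely inside one bag — forcing width ≥ 3. Hence tw(G) = 3 exactly.

Treewidth 3.
One such decomposition:
Bags: B1 = {c, e, f, j}  B2 = {c, e, h, j}  B3 = {b, c, e, j}  B4 = {a, b, e, j}  B5 = {c, e, f, i}  B6 = {a, b, e, g}  B7 = {d, e, f, j}
Tree: B1–B2, B2–B3, B3–B4, B1–B5, B4–B6, B1–B7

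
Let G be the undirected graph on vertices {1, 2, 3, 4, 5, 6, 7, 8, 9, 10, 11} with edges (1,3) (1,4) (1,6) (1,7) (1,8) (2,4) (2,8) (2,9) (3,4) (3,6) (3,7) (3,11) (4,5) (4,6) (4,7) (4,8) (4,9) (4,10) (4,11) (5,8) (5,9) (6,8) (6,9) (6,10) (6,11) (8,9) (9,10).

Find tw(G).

A width-3 tree decomposition is:
Bags: B1 = {4, 6, 8, 9}  B2 = {4, 5, 8, 9}  B3 = {1, 4, 6, 8}  B4 = {2, 4, 8, 9}  B5 = {1, 3, 4, 6}  B6 = {4, 6, 9, 10}  B7 = {1, 3, 4, 7}  B8 = {3, 4, 6, 11}
Tree: B1–B2, B1–B3, B2–B4, B3–B5, B1–B6, B5–B7, B5–B8
Every bag has size at most 4, so the width is 4 − 1 = 3 and tw(G) ≤ 3. On the other hand G contains the 4-clique {2, 4, 8, 9}. A clique must lie in a single bag of any decomposition, so no decomposition can have width below 3. The upper and lower bounds meet at 3, so that is the treewidth.

3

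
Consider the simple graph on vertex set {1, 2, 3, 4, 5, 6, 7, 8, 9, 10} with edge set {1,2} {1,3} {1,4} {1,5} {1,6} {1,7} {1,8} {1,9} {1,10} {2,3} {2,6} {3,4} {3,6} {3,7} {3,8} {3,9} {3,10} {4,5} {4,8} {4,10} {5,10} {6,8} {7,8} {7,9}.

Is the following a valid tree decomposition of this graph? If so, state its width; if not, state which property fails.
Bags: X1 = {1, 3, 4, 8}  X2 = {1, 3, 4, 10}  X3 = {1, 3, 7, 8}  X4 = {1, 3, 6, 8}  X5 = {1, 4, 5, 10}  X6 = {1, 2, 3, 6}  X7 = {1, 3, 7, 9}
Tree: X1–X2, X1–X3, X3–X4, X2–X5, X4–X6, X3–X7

Yes; width 3.

Vertex coverage: the bags together contain {1, 2, 3, 4, 5, 6, 7, 8, 9, 10}, the full vertex set. Edge coverage: each edge of G has both endpoints in at least one bag. Running intersection: for every vertex, the bags containing it form a connected subtree. All three properties hold, so this is a valid tree decomposition of width max|bag| − 1 = 3, and hence tw(G) ≤ 3.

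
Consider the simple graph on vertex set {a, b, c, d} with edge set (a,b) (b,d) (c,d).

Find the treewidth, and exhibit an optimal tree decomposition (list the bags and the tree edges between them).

Each bag holds 2 vertices, so the decomposition has width 1, which upper-bounds the treewidth. Any graph with an edge has treewidth ≥ 1, and G has the edge b–d. Combining the bounds, tw(G) = 1.

Treewidth 1.
One such decomposition:
Bags: B1 = {b, d}  B2 = {c, d}  B3 = {a, b}
Tree: B1–B2, B1–B3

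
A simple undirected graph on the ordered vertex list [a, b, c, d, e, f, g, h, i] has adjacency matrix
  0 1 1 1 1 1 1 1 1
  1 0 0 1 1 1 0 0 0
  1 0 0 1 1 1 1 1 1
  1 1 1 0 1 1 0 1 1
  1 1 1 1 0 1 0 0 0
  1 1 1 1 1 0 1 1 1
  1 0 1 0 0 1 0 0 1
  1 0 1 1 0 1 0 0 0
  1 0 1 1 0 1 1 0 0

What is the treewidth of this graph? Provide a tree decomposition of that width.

Every bag has size at most 5, so the width is 5 − 1 = 4 and tw(G) ≤ 4. Conversely, {a, c, d, e, f} is a clique of size 5, and the vertices of any clique must share a bag in every tree decomposition; so some bag has ≥ 5 vertices and tw(G) ≥ 4. The upper and lower bounds meet at 4, so that is the treewidth.

Treewidth 4.
One such decomposition:
Bags: B1 = {a, c, d, f, h}  B2 = {a, c, d, f, i}  B3 = {a, c, d, e, f}  B4 = {a, b, d, e, f}  B5 = {a, c, f, g, i}
Tree: B1–B2, B2–B3, B3–B4, B2–B5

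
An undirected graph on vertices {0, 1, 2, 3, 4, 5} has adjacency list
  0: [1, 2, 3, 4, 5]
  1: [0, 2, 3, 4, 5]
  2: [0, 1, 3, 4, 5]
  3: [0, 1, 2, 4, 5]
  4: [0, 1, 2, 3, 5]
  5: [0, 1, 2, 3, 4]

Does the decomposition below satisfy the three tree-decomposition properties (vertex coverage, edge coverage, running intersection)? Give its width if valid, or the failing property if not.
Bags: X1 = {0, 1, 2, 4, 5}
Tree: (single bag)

No — vertex 3 appears in no bag.

A tree decomposition must satisfy three properties: every vertex lies in some bag; for every edge, both endpoints lie together in some bag; and for every vertex, the bags containing it form a connected subtree. Here vertex 3 appears in no bag, so the decomposition is invalid.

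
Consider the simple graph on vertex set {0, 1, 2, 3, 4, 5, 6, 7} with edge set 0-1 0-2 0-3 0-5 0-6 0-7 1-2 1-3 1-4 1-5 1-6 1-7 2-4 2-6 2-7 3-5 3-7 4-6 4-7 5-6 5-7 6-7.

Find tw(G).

A width-4 tree decomposition is:
Bags: B1 = {0, 1, 2, 6, 7}  B2 = {0, 1, 5, 6, 7}  B3 = {1, 2, 4, 6, 7}  B4 = {0, 1, 3, 5, 7}
Tree: B1–B2, B1–B3, B2–B4
Every bag has size at most 5, so the width is 5 − 1 = 4 and tw(G) ≤ 4. On the other hand G contains the 5-clique {0, 1, 2, 6, 7}. A clique must lie in a single bag of any decomposition, so no decomposition can have width below 4. Hence tw(G) = 4 exactly.

4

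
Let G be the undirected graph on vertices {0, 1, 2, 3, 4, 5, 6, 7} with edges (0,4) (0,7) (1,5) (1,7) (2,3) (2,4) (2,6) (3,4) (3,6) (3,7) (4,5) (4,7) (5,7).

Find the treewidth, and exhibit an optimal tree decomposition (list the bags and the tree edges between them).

Each bag holds 3 vertices, so the decomposition has width 2, which upper-bounds the treewidth. Conversely, {1, 5, 7} is a clique of size 3, and the vertices of any clique must share a bag in every tree decomposition; so some bag has ≥ 3 vertices and tw(G) ≥ 2. Combining the bounds, tw(G) = 2.

Treewidth 2.
One optimal decomposition is:
Bags: B1 = {4, 5, 7}  B2 = {3, 4, 7}  B3 = {1, 5, 7}  B4 = {0, 4, 7}  B5 = {2, 3, 4}  B6 = {2, 3, 6}
Tree: B1–B2, B1–B3, B2–B4, B2–B5, B5–B6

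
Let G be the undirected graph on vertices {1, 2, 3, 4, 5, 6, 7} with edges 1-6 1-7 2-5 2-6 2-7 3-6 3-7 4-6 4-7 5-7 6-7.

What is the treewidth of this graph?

A width-2 tree decomposition is:
Bags: B1 = {1, 6, 7}  B2 = {2, 6, 7}  B3 = {2, 5, 7}  B4 = {4, 6, 7}  B5 = {3, 6, 7}
Tree: B1–B2, B2–B3, B2–B4, B1–B5
The largest bag has 3 vertices, giving width 2; this decomposition certifies tw(G) ≤ 2. On the other hand G contains the 3-clique {2, 5, 7}. A clique must lie in a single bag of any decomposition, so no decomposition can have width below 2. Therefore the treewidth is 2.

2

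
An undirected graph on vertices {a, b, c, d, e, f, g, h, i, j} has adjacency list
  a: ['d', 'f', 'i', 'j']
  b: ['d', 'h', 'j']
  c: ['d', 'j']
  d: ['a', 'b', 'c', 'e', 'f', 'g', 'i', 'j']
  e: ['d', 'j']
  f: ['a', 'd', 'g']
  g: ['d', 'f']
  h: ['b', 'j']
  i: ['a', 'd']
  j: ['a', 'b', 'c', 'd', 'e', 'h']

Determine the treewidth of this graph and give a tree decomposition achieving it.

The largest bag has 3 vertices, giving width 2; this decomposition certifies tw(G) ≤ 2. Conversely, {d, f, g} is a clique of size 3, and the vertices of any clique must share a bag in every tree decomposition; so some bag has ≥ 3 vertices and tw(G) ≥ 2. The upper and lower bounds meet at 2, so that is the treewidth.

Treewidth 2.
One optimal decomposition is:
Bags: B1 = {a, d, f}  B2 = {a, d, j}  B3 = {a, d, i}  B4 = {c, d, j}  B5 = {b, d, j}  B6 = {b, h, j}  B7 = {d, f, g}  B8 = {d, e, j}
Tree: B1–B2, B2–B3, B2–B4, B2–B5, B5–B6, B1–B7, B5–B8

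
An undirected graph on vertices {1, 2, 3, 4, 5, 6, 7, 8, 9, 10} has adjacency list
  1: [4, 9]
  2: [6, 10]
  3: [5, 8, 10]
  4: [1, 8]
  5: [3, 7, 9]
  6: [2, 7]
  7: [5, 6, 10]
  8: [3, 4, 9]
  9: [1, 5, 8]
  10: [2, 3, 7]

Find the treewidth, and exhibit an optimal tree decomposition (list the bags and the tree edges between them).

Every bag has size at most 3, so the width is 3 − 1 = 2 and tw(G) ≤ 2. The edges 4–1–9–8–4 form a cycle, so G is not a tree and its treewidth is at least 2. The upper and lower bounds meet at 2, so that is the treewidth.

Treewidth 2.
Bags: B1 = {1, 4, 8}  B2 = {1, 8, 9}  B3 = {3, 8, 9}  B4 = {3, 5, 9}  B5 = {3, 5, 10}  B6 = {5, 7, 10}  B7 = {2, 7, 10}  B8 = {2, 6, 7}
Tree: B1–B2, B2–B3, B3–B4, B4–B5, B5–B6, B6–B7, B7–B8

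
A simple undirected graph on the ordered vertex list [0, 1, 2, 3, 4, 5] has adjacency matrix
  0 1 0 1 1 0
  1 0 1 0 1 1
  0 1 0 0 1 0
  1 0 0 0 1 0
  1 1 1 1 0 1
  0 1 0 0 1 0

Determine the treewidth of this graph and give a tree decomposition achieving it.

Each bag holds 3 vertices, so the decomposition has width 2, which upper-bounds the treewidth. For the lower bound, the 3 vertices {0, 1, 4} are pairwise adjacent, and any tree decomposition puts a clique entirely inside one bag — forcing width ≥ 2. Hence tw(G) = 2 exactly.

Treewidth 2.
Bags: B1 = {1, 4, 5}  B2 = {0, 1, 4}  B3 = {0, 3, 4}  B4 = {1, 2, 4}
Tree: B1–B2, B2–B3, B2–B4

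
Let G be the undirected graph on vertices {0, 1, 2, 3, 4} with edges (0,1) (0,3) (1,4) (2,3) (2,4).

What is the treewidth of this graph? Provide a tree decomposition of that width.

The largest bag has 3 vertices, giving width 2; this decomposition certifies tw(G) ≤ 2. Since 3–2–4–1–0–3 is a cycle in G, G is not acyclic. Forests are exactly the graphs of treewidth ≤ 1, so tw(G) ≥ 2. Combining the bounds, tw(G) = 2.

Treewidth 2.
Bags: B1 = {2, 3, 4}  B2 = {1, 3, 4}  B3 = {0, 1, 3}
Tree: B1–B2, B2–B3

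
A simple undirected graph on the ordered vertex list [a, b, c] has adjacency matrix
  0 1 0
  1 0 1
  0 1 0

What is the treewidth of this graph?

A width-1 tree decomposition is:
Bags: B1 = {b, c}  B2 = {a, b}
Tree: B1–B2
Each bag holds 2 vertices, so the decomposition has width 1, which upper-bounds the treewidth. Any graph with an edge has treewidth ≥ 1, and G has the edge b–c. Hence tw(G) = 1 exactly.

1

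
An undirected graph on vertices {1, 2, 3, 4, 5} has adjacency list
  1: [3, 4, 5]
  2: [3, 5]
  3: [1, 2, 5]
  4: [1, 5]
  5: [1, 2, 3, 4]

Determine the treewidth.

A width-2 tree decomposition is:
Bags: B1 = {1, 4, 5}  B2 = {1, 3, 5}  B3 = {2, 3, 5}
Tree: B1–B2, B2–B3
The largest bag has 3 vertices, giving width 2; this decomposition certifies tw(G) ≤ 2. For the lower bound, the 3 vertices {1, 3, 5} are pairwise adjacent, and any tree decomposition puts a clique entirely inside one bag — forcing width ≥ 2. Combining the bounds, tw(G) = 2.

2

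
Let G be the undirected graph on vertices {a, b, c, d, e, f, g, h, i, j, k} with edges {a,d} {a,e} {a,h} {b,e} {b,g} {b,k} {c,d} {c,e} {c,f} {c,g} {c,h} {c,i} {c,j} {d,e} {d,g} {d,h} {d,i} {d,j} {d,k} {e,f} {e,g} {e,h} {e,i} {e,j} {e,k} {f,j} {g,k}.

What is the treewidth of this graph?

A width-3 tree decomposition is:
Bags: B1 = {c, d, e, g}  B2 = {c, d, e, j}  B3 = {c, e, f, j}  B4 = {d, e, g, k}  B5 = {c, d, e, h}  B6 = {a, d, e, h}  B7 = {b, e, g, k}  B8 = {c, d, e, i}
Tree: B1–B2, B2–B3, B1–B4, B1–B5, B5–B6, B4–B7, B2–B8
Every bag has size at most 4, so the width is 4 − 1 = 3 and tw(G) ≤ 3. On the other hand G contains the 4-clique {c, d, e, g}. A clique must lie in a single bag of any decomposition, so no decomposition can have width below 3. Therefore the treewidth is 3.

3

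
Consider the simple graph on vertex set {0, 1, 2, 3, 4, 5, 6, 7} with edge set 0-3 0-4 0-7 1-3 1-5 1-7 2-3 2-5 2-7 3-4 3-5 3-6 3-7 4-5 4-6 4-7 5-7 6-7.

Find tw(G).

A width-3 tree decomposition is:
Bags: B1 = {3, 4, 6, 7}  B2 = {3, 4, 5, 7}  B3 = {1, 3, 5, 7}  B4 = {0, 3, 4, 7}  B5 = {2, 3, 5, 7}
Tree: B1–B2, B2–B3, B1–B4, B2–B5
Every bag has size at most 4, so the width is 4 − 1 = 3 and tw(G) ≤ 3. Conversely, {1, 3, 5, 7} is a clique of size 4, and the vertices of any clique must share a bag in every tree decomposition; so some bag has ≥ 4 vertices and tw(G) ≥ 3. The upper and lower bounds meet at 3, so that is the treewidth.

3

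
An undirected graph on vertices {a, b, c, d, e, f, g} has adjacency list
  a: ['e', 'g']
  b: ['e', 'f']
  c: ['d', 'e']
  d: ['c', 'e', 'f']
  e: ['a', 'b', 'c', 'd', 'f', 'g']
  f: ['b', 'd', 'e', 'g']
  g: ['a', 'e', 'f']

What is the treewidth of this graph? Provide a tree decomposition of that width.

Each bag holds 3 vertices, so the decomposition has width 2, which upper-bounds the treewidth. For the lower bound, the 3 vertices {a, e, g} are pairwise adjacent, and any tree decomposition puts a clique entirely inside one bag — forcing width ≥ 2. Hence tw(G) = 2 exactly.

Treewidth 2.
One such decomposition:
Bags: B1 = {e, f, g}  B2 = {d, e, f}  B3 = {b, e, f}  B4 = {c, d, e}  B5 = {a, e, g}
Tree: B1–B2, B1–B3, B2–B4, B1–B5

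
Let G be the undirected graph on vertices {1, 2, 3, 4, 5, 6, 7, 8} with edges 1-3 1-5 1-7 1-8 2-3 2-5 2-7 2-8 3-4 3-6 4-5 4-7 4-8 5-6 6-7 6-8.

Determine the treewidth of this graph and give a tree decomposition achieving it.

Treewidth 4.
Bags: B1 = {3, 4, 5, 7, 8}  B2 = {3, 5, 6, 7, 8}  B3 = {2, 3, 5, 7, 8}  B4 = {1, 3, 5, 7, 8}
Tree: B1–B2, B2–B3, B3–B4

The largest bag has 5 vertices, giving width 4; this decomposition certifies tw(G) ≤ 4. For the lower bound: the 5 vertex sets {4,7}, {6,8}, {2,3}, {5}, {1} are disjoint, each induces a connected subgraph, and every pair is joined by at least one edge of G. Contracting each set to a single vertex therefore yields K_{5} as a minor, and since treewidth is minor-monotone, tw(G) ≥ tw(K_{5}) = 4. Therefore the treewidth is 4.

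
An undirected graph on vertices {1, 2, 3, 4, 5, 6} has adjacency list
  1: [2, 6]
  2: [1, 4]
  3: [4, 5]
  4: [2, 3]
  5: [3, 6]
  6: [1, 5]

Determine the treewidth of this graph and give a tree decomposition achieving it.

Every bag has size at most 3, so the width is 3 − 1 = 2 and tw(G) ≤ 2. Since 3–4–2–1–6–5–3 is a cycle in G, G is not acyclic. Forests are exactly the graphs of treewidth ≤ 1, so tw(G) ≥ 2. Combining the bounds, tw(G) = 2.

Treewidth 2.
Bags: B1 = {2, 3, 4}  B2 = {1, 2, 3}  B3 = {1, 3, 6}  B4 = {3, 5, 6}
Tree: B1–B2, B2–B3, B3–B4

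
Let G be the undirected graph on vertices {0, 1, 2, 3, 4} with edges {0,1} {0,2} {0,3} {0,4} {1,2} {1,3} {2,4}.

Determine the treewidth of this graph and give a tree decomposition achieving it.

Treewidth 2.
One such decomposition:
Bags: B1 = {0, 1, 2}  B2 = {0, 1, 3}  B3 = {0, 2, 4}
Tree: B1–B2, B1–B3

Each bag holds 3 vertices, so the decomposition has width 2, which upper-bounds the treewidth. On the other hand G contains the 3-clique {0, 1, 2}. A clique must lie in a single bag of any decomposition, so no decomposition can have width below 2. Hence tw(G) = 2 exactly.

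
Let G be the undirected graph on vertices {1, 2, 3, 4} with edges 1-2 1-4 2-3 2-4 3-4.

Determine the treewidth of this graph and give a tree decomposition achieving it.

Treewidth 2.
Bags: B1 = {1, 2, 4}  B2 = {2, 3, 4}
Tree: B1–B2

The largest bag has 3 vertices, giving width 2; this decomposition certifies tw(G) ≤ 2. For the lower bound, the 3 vertices {1, 2, 4} are pairwise adjacent, and any tree decomposition puts a clique entirely inside one bag — forcing width ≥ 2. The upper and lower bounds meet at 2, so that is the treewidth.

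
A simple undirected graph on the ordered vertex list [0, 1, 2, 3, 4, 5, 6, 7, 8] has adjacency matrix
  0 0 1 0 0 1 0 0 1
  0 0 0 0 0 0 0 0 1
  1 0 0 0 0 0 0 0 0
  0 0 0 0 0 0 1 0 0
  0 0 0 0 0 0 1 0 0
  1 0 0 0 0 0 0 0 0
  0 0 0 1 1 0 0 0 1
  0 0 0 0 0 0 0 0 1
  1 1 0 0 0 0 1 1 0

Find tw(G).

A width-1 tree decomposition is:
Bags: B1 = {0, 8}  B2 = {7, 8}  B3 = {0, 5}  B4 = {1, 8}  B5 = {6, 8}  B6 = {0, 2}  B7 = {3, 6}  B8 = {4, 6}
Tree: B1–B2, B1–B3, B1–B4, B2–B5, B3–B6, B5–B7, B5–B8
Each bag holds 2 vertices, so the decomposition has width 1, which upper-bounds the treewidth. Since G has at least one edge (e.g. 0–8), it is not an edgeless graph, so tw(G) ≥ 1. Combining the bounds, tw(G) = 1.

1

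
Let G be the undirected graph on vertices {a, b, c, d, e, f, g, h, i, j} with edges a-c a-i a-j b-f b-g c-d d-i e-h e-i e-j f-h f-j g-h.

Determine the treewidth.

2

A width-2 tree decomposition is:
Bags: B1 = {c, d, i}  B2 = {a, c, i}  B3 = {a, e, i}  B4 = {a, e, j}  B5 = {e, h, j}  B6 = {f, h, j}  B7 = {f, g, h}  B8 = {b, f, g}
Tree: B1–B2, B2–B3, B3–B4, B4–B5, B5–B6, B6–B7, B7–B8
The largest bag has 3 vertices, giving width 2; this decomposition certifies tw(G) ≤ 2. For the lower bound, G contains the cycle d–c–a–i–d, so G is not a forest; only forests have treewidth ≤ 1, hence tw(G) ≥ 2. The upper and lower bounds meet at 2, so that is the treewidth.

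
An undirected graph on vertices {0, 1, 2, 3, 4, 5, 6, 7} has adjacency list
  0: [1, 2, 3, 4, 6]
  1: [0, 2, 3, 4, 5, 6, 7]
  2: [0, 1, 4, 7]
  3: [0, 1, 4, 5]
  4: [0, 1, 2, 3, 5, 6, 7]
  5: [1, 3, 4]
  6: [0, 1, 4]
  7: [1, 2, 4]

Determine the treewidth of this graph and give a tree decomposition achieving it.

Treewidth 3.
One optimal decomposition is:
Bags: B1 = {0, 1, 3, 4}  B2 = {0, 1, 2, 4}  B3 = {1, 3, 4, 5}  B4 = {0, 1, 4, 6}  B5 = {1, 2, 4, 7}
Tree: B1–B2, B1–B3, B1–B4, B2–B5

Each bag holds 4 vertices, so the decomposition has width 3, which upper-bounds the treewidth. For the lower bound, the 4 vertices {0, 1, 2, 4} are pairwise adjacent, and any tree decomposition puts a clique entirely inside one bag — forcing width ≥ 3. Hence tw(G) = 3 exactly.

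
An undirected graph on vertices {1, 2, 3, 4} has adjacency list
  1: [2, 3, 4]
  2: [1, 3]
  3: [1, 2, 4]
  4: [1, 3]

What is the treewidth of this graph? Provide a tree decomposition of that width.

Every bag has size at most 3, so the width is 3 − 1 = 2 and tw(G) ≤ 2. For the lower bound, the 3 vertices {1, 2, 3} are pairwise adjacent, and any tree decomposition puts a clique entirely inside one bag — forcing width ≥ 2. Therefore the treewidth is 2.

Treewidth 2.
One such decomposition:
Bags: B1 = {1, 3, 4}  B2 = {1, 2, 3}
Tree: B1–B2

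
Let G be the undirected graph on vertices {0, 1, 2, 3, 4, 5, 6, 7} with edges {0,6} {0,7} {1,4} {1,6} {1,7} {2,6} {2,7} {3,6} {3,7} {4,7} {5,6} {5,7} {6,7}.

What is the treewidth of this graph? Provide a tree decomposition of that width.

The largest bag has 3 vertices, giving width 2; this decomposition certifies tw(G) ≤ 2. Conversely, {1, 4, 7} is a clique of size 3, and the vertices of any clique must share a bag in every tree decomposition; so some bag has ≥ 3 vertices and tw(G) ≥ 2. Hence tw(G) = 2 exactly.

Treewidth 2.
One such decomposition:
Bags: B1 = {1, 4, 7}  B2 = {1, 6, 7}  B3 = {2, 6, 7}  B4 = {3, 6, 7}  B5 = {0, 6, 7}  B6 = {5, 6, 7}
Tree: B1–B2, B2–B3, B2–B4, B3–B5, B5–B6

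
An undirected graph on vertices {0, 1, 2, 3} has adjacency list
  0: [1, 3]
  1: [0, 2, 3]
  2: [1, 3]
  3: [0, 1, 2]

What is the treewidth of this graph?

A width-2 tree decomposition is:
Bags: B1 = {0, 1, 3}  B2 = {1, 2, 3}
Tree: B1–B2
Each bag holds 3 vertices, so the decomposition has width 2, which upper-bounds the treewidth. For the lower bound, the 3 vertices {0, 1, 3} are pairwise adjacent, and any tree decomposition puts a clique entirely inside one bag — forcing width ≥ 2. Combining the bounds, tw(G) = 2.

2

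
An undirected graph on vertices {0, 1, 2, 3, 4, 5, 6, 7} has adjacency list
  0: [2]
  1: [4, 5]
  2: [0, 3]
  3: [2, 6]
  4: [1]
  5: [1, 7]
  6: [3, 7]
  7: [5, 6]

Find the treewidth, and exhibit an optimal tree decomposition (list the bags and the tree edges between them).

Treewidth 1.
Bags: B1 = {1, 4}  B2 = {1, 5}  B3 = {5, 7}  B4 = {6, 7}  B5 = {3, 6}  B6 = {2, 3}  B7 = {0, 2}
Tree: B1–B2, B2–B3, B3–B4, B4–B5, B5–B6, B6–B7

The largest bag has 2 vertices, giving width 1; this decomposition certifies tw(G) ≤ 1. Since G has at least one edge (e.g. 4–1), it is not an edgeless graph, so tw(G) ≥ 1. The upper and lower bounds meet at 1, so that is the treewidth.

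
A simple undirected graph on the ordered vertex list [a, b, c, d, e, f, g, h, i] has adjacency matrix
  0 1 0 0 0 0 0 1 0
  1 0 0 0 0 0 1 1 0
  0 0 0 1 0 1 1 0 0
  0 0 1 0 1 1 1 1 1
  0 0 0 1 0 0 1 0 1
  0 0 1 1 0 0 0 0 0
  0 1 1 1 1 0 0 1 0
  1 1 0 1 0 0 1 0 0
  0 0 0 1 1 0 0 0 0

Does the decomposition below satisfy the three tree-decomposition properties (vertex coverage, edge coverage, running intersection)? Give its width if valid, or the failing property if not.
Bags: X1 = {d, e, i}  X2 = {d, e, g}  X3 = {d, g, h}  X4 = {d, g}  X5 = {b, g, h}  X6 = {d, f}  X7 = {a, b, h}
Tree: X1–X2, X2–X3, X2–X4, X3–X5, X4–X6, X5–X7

A tree decomposition must satisfy three properties: every vertex lies in some bag; for every edge, both endpoints lie together in some bag; and for every vertex, the bags containing it form a connected subtree. Here vertex c appears in no bag, so the decomposition is invalid.

No — vertex c appears in no bag.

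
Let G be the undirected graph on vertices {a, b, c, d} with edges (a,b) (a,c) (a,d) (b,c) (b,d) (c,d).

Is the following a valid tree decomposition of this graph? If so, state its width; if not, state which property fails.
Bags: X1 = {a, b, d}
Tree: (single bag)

No — vertex c appears in no bag.

A tree decomposition must satisfy three properties: every vertex lies in some bag; for every edge, both endpoints lie together in some bag; and for every vertex, the bags containing it form a connected subtree. Here vertex c appears in no bag, so the decomposition is invalid.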